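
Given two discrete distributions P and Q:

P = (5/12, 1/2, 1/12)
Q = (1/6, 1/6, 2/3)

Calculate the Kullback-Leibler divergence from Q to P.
D(P||Q) = Σ P(i) log₂(P(i)/Q(i))
  i=0: (5/12) × log₂((5/12)/(1/6)) = (5/12) × log₂(5/2) = 0.5508
  i=1: (1/2) × log₂((1/2)/(1/6)) = (1/2) × log₂(3) = 0.7925
  i=2: (1/12) × log₂((1/12)/(2/3)) = (1/12) × log₂(1/8) = -0.2500
D(P||Q) = 0.5508 + 0.7925 - 0.2500
  = 1.0933 bits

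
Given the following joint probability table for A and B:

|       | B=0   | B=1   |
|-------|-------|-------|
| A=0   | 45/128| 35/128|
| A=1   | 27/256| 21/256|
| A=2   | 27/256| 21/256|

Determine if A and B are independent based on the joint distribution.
Marginal P(A) (row sums):
  P(A=0) = 45/128 + 35/128 = 5/8
  P(A=1) = 27/256 + 21/256 = 3/16
  P(A=2) = 27/256 + 21/256 = 3/16
Marginal P(B) (column sums):
  P(B=0) = 45/128 + 27/256 + 27/256 = 9/16
  P(B=1) = 35/128 + 21/256 + 21/256 = 7/16

A and B are independent iff P(A=i,B=j) = P(A=i)·P(B=j) for every cell.
  P(A=0)·P(B=0) = 5/8 × 9/16 = 45/128 = P(A=0,B=0) ✓
  P(A=0)·P(B=1) = 5/8 × 7/16 = 35/128 = P(A=0,B=1) ✓
  P(A=1)·P(B=0) = 3/16 × 9/16 = 27/256 = P(A=1,B=0) ✓
  P(A=1)·P(B=1) = 3/16 × 7/16 = 21/256 = P(A=1,B=1) ✓
  P(A=2)·P(B=0) = 3/16 × 9/16 = 27/256 = P(A=2,B=0) ✓
  P(A=2)·P(B=1) = 3/16 × 7/16 = 21/256 = P(A=2,B=1) ✓

Yes, A and B are independent: every cell factors, so I(A;B) = 0 bits.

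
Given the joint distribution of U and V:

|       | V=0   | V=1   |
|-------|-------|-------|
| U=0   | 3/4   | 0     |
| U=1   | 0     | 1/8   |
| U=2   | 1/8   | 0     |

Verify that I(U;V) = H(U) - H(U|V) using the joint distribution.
Left side, from I(U;V) = H(U) + H(V) - H(U,V):
Marginal P(U) (row sums):
  P(U=0) = 3/4 + 0 = 3/4
  P(U=1) = 0 + 1/8 = 1/8
  P(U=2) = 1/8 + 0 = 1/8
Marginal P(V) (column sums):
  P(V=0) = 3/4 + 0 + 1/8 = 7/8
  P(V=1) = 0 + 1/8 + 0 = 1/8

H(U) = -[(3/4)·log₂(3/4) + (1/8)·log₂(1/8) + (1/8)·log₂(1/8)]
  = 0.3113 + 0.3750 + 0.3750
  = 1.0613 bits
H(V) = -[(7/8)·log₂(7/8) + (1/8)·log₂(1/8)]
  = 0.1686 + 0.3750
  = 0.5436 bits
H(U,V) = -[(3/4)·log₂(3/4) + (1/8)·log₂(1/8) + (1/8)·log₂(1/8)]
  = 0.3113 + 0.3750 + 0.3750
  = 1.0613 bits

I(U;V) = H(U) + H(V) - H(U,V)
  = 1.0613 + 0.5436 - 1.0613
  = 0.5436 bits

Right side, with H(U|V) computed directly from the conditional probabilities:
H(U|V) = -Σ P(U,V)·log₂ P(U|V), where P(U|V) = P(U,V) / P(V)
  (cells with P(U,V) = 0 contribute 0)
  (U=0,V=0): P(U|V) = (3/4)/(7/8) = 6/7;  -(3/4)·log₂(6/7) = 0.1668
  (U=1,V=1): P(U|V) = (1/8)/(1/8) = 1;  -(1/8)·log₂(1) = 0.0000
  (U=2,V=0): P(U|V) = (1/8)/(7/8) = 1/7;  -(1/8)·log₂(1/7) = 0.3509
H(U|V) = 0.1668 + 0.0000 + 0.3509
  = 0.5177 bits
H(U) - H(U|V) = 1.0613 - 0.5177 = 0.5436 bits

Both sides equal 0.5436 bits, so I(U;V) = H(U) - H(U|V) ✓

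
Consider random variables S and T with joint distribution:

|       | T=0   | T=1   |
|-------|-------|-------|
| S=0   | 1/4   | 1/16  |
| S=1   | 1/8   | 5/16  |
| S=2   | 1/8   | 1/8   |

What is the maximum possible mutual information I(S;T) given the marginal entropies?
The upper bound on mutual information is I(S;T) ≤ min(H(S), H(T)).

Marginal P(S) (row sums):
  P(S=0) = 1/4 + 1/16 = 5/16
  P(S=1) = 1/8 + 5/16 = 7/16
  P(S=2) = 1/8 + 1/8 = 1/4
Marginal P(T) (column sums):
  P(T=0) = 1/4 + 1/8 + 1/8 = 1/2
  P(T=1) = 1/16 + 5/16 + 1/8 = 1/2

H(S) = -[(5/16)·log₂(5/16) + (7/16)·log₂(7/16) + (1/4)·log₂(1/4)]
  = 0.5244 + 0.5218 + 0.5000
  = 1.5462 bits
H(T) = -[(1/2)·log₂(1/2) + (1/2)·log₂(1/2)]
  = 0.5000 + 0.5000
  = 1.0000 bits

Maximum possible I(S;T) = min(1.5462, 1.0000) = 1.0000 bits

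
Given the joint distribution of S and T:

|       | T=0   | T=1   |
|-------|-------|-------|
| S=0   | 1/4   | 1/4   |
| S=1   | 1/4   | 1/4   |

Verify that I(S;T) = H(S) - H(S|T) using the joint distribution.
Left side, from I(S;T) = H(S) + H(T) - H(S,T):
Marginal P(S) (row sums):
  P(S=0) = 1/4 + 1/4 = 1/2
  P(S=1) = 1/4 + 1/4 = 1/2
Marginal P(T) (column sums):
  P(T=0) = 1/4 + 1/4 = 1/2
  P(T=1) = 1/4 + 1/4 = 1/2

H(S) = -[(1/2)·log₂(1/2) + (1/2)·log₂(1/2)]
  = 0.5000 + 0.5000
  = 1.0000 bits
H(T) = -[(1/2)·log₂(1/2) + (1/2)·log₂(1/2)]
  = 0.5000 + 0.5000
  = 1.0000 bits
H(S,T) = -[(1/4)·log₂(1/4) + (1/4)·log₂(1/4) + (1/4)·log₂(1/4) + (1/4)·log₂(1/4)]
  = 0.5000 + 0.5000 + 0.5000 + 0.5000
  = 2.0000 bits

I(S;T) = H(S) + H(T) - H(S,T)
  = 1.0000 + 1.0000 - 2.0000
  = 0.0000 bits

Right side, with H(S|T) computed directly from the conditional probabilities:
H(S|T) = -Σ P(S,T)·log₂ P(S|T), where P(S|T) = P(S,T) / P(T)
  (S=0,T=0): P(S|T) = (1/4)/(1/2) = 1/2;  -(1/4)·log₂(1/2) = 0.2500
  (S=0,T=1): P(S|T) = (1/4)/(1/2) = 1/2;  -(1/4)·log₂(1/2) = 0.2500
  (S=1,T=0): P(S|T) = (1/4)/(1/2) = 1/2;  -(1/4)·log₂(1/2) = 0.2500
  (S=1,T=1): P(S|T) = (1/4)/(1/2) = 1/2;  -(1/4)·log₂(1/2) = 0.2500
H(S|T) = 0.2500 + 0.2500 + 0.2500 + 0.2500
  = 1.0000 bits
H(S) - H(S|T) = 1.0000 - 1.0000 = 0.0000 bits

Both sides equal 0.0000 bits, so I(S;T) = H(S) - H(S|T) ✓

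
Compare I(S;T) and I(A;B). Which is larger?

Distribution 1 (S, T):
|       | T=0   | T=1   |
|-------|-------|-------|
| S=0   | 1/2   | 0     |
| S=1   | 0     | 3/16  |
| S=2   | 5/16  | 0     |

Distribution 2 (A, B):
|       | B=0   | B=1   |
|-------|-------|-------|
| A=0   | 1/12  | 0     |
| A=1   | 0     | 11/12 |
Distribution 1 (S, T):
Marginal P(S) (row sums):
  P(S=0) = 1/2 + 0 = 1/2
  P(S=1) = 0 + 3/16 = 3/16
  P(S=2) = 5/16 + 0 = 5/16
Marginal P(T) (column sums):
  P(T=0) = 1/2 + 0 + 5/16 = 13/16
  P(T=1) = 0 + 3/16 + 0 = 3/16

H(S) = -[(1/2)·log₂(1/2) + (3/16)·log₂(3/16) + (5/16)·log₂(5/16)]
  = 0.5000 + 0.4528 + 0.5244
  = 1.4772 bits
H(T) = -[(13/16)·log₂(13/16) + (3/16)·log₂(3/16)]
  = 0.2434 + 0.4528
  = 0.6962 bits
H(S,T) = -[(1/2)·log₂(1/2) + (3/16)·log₂(3/16) + (5/16)·log₂(5/16)]
  = 0.5000 + 0.4528 + 0.5244
  = 1.4772 bits

I(S;T) = H(S) + H(T) - H(S,T)
  = 1.4772 + 0.6962 - 1.4772
  = 0.6962 bits

Distribution 2 (A, B):
Marginal P(A) (row sums):
  P(A=0) = 1/12 + 0 = 1/12
  P(A=1) = 0 + 11/12 = 11/12
Marginal P(B) (column sums):
  P(B=0) = 1/12 + 0 = 1/12
  P(B=1) = 0 + 11/12 = 11/12

H(A) = -[(1/12)·log₂(1/12) + (11/12)·log₂(11/12)]
  = 0.2987 + 0.1151
  = 0.4138 bits
H(B) = -[(1/12)·log₂(1/12) + (11/12)·log₂(11/12)]
  = 0.2987 + 0.1151
  = 0.4138 bits
H(A,B) = -[(1/12)·log₂(1/12) + (11/12)·log₂(11/12)]
  = 0.2987 + 0.1151
  = 0.4138 bits

I(A;B) = H(A) + H(B) - H(A,B)
  = 0.4138 + 0.4138 - 0.4138
  = 0.4138 bits

I(S;T) = 0.6962 bits > I(A;B) = 0.4138 bits, so (S, T) has the higher mutual information (stronger dependence).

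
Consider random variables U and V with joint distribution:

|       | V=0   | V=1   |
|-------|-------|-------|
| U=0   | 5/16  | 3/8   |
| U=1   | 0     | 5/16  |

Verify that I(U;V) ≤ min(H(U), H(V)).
Marginal P(U) (row sums):
  P(U=0) = 5/16 + 3/8 = 11/16
  P(U=1) = 0 + 5/16 = 5/16
Marginal P(V) (column sums):
  P(V=0) = 5/16 + 0 = 5/16
  P(V=1) = 3/8 + 5/16 = 11/16

H(U) = -[(11/16)·log₂(11/16) + (5/16)·log₂(5/16)]
  = 0.3716 + 0.5244
  = 0.8960 bits
H(V) = -[(5/16)·log₂(5/16) + (11/16)·log₂(11/16)]
  = 0.5244 + 0.3716
  = 0.8960 bits
H(U,V) = -[(5/16)·log₂(5/16) + (3/8)·log₂(3/8) + (5/16)·log₂(5/16)]
  = 0.5244 + 0.5306 + 0.5244
  = 1.5794 bits

I(U;V) = H(U) + H(V) - H(U,V)
  = 0.8960 + 0.8960 - 1.5794
  = 0.2126 bits

min(H(U), H(V)) = min(0.8960, 0.8960) = 0.8960 bits
Since 0.2126 ≤ 0.8960, the bound is satisfied ✓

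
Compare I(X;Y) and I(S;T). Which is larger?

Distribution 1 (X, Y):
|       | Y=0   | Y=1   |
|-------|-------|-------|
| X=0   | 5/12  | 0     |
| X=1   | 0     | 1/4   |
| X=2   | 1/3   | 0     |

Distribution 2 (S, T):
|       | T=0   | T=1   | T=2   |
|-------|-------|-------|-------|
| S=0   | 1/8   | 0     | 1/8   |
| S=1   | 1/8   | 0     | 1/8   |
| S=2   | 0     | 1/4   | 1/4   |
Distribution 1 (X, Y):
Marginal P(X) (row sums):
  P(X=0) = 5/12 + 0 = 5/12
  P(X=1) = 0 + 1/4 = 1/4
  P(X=2) = 1/3 + 0 = 1/3
Marginal P(Y) (column sums):
  P(Y=0) = 5/12 + 0 + 1/3 = 3/4
  P(Y=1) = 0 + 1/4 + 0 = 1/4

H(X) = -[(5/12)·log₂(5/12) + (1/4)·log₂(1/4) + (1/3)·log₂(1/3)]
  = 0.5263 + 0.5000 + 0.5283
  = 1.5546 bits
H(Y) = -[(3/4)·log₂(3/4) + (1/4)·log₂(1/4)]
  = 0.3113 + 0.5000
  = 0.8113 bits
H(X,Y) = -[(5/12)·log₂(5/12) + (1/4)·log₂(1/4) + (1/3)·log₂(1/3)]
  = 0.5263 + 0.5000 + 0.5283
  = 1.5546 bits

I(X;Y) = H(X) + H(Y) - H(X,Y)
  = 1.5546 + 0.8113 - 1.5546
  = 0.8113 bits

Distribution 2 (S, T):
Marginal P(S) (row sums):
  P(S=0) = 1/8 + 0 + 1/8 = 1/4
  P(S=1) = 1/8 + 0 + 1/8 = 1/4
  P(S=2) = 0 + 1/4 + 1/4 = 1/2
Marginal P(T) (column sums):
  P(T=0) = 1/8 + 1/8 + 0 = 1/4
  P(T=1) = 0 + 0 + 1/4 = 1/4
  P(T=2) = 1/8 + 1/8 + 1/4 = 1/2

H(S) = -[(1/4)·log₂(1/4) + (1/4)·log₂(1/4) + (1/2)·log₂(1/2)]
  = 0.5000 + 0.5000 + 0.5000
  = 1.5000 bits
H(T) = -[(1/4)·log₂(1/4) + (1/4)·log₂(1/4) + (1/2)·log₂(1/2)]
  = 0.5000 + 0.5000 + 0.5000
  = 1.5000 bits
H(S,T) = -[(1/8)·log₂(1/8) + (1/8)·log₂(1/8) + (1/8)·log₂(1/8) + (1/8)·log₂(1/8) + (1/4)·log₂(1/4) + (1/4)·log₂(1/4)]
  = 0.3750 + 0.3750 + 0.3750 + 0.3750 + 0.5000 + 0.5000
  = 2.5000 bits

I(S;T) = H(S) + H(T) - H(S,T)
  = 1.5000 + 1.5000 - 2.5000
  = 0.5000 bits

I(X;Y) = 0.8113 bits > I(S;T) = 0.5000 bits, so (X, Y) has the higher mutual information (stronger dependence).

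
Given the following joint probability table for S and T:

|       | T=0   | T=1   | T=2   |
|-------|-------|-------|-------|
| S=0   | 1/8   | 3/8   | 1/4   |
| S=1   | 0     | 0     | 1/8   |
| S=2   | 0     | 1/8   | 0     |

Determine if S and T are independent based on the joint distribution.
Marginal P(S) (row sums):
  P(S=0) = 1/8 + 3/8 + 1/4 = 3/4
  P(S=1) = 0 + 0 + 1/8 = 1/8
  P(S=2) = 0 + 1/8 + 0 = 1/8
Marginal P(T) (column sums):
  P(T=0) = 1/8 + 0 + 0 = 1/8
  P(T=1) = 3/8 + 0 + 1/8 = 1/2
  P(T=2) = 1/4 + 1/8 + 0 = 3/8

S and T are independent iff P(S=i,T=j) = P(S=i)·P(T=j) for every cell.
  P(S=0)·P(T=0) = 3/4 × 1/8 = 3/32, but P(S=0,T=0) = 1/8 ✗

No, S and T are not independent. Quantitatively, I(S;T) > 0:

H(S) = -[(3/4)·log₂(3/4) + (1/8)·log₂(1/8) + (1/8)·log₂(1/8)]
  = 0.3113 + 0.3750 + 0.3750
  = 1.0613 bits
H(T) = -[(1/8)·log₂(1/8) + (1/2)·log₂(1/2) + (3/8)·log₂(3/8)]
  = 0.3750 + 0.5000 + 0.5306
  = 1.4056 bits
H(S,T) = -[(1/8)·log₂(1/8) + (3/8)·log₂(3/8) + (1/4)·log₂(1/4) + (1/8)·log₂(1/8) + (1/8)·log₂(1/8)]
  = 0.3750 + 0.5306 + 0.5000 + 0.3750 + 0.3750
  = 2.1556 bits
I(S;T) = H(S) + H(T) - H(S,T) = 1.0613 + 1.4056 - 2.1556 = 0.3113 bits > 0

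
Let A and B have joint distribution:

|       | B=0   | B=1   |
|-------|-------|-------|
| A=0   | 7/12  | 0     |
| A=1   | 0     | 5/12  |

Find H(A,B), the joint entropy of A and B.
H(A,B) = -Σ P(A,B) log₂ P(A,B), summed over the non-zero cells:
H(A,B) = -[(7/12)·log₂(7/12) + (5/12)·log₂(5/12)]
  = 0.4536 + 0.5263
  = 0.9799 bits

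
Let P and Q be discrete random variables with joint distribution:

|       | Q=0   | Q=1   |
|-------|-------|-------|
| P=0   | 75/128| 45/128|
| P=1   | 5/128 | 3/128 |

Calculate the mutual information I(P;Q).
Marginal P(P) (row sums):
  P(P=0) = 75/128 + 45/128 = 15/16
  P(P=1) = 5/128 + 3/128 = 1/16
Marginal P(Q) (column sums):
  P(Q=0) = 75/128 + 5/128 = 5/8
  P(Q=1) = 45/128 + 3/128 = 3/8

H(P) = -[(15/16)·log₂(15/16) + (1/16)·log₂(1/16)]
  = 0.0873 + 0.2500
  = 0.3373 bits
H(Q) = -[(5/8)·log₂(5/8) + (3/8)·log₂(3/8)]
  = 0.4238 + 0.5306
  = 0.9544 bits
H(P,Q) = -[(75/128)·log₂(75/128) + (45/128)·log₂(45/128) + (5/128)·log₂(5/128) + (3/128)·log₂(3/128)]
  = 0.4519 + 0.5302 + 0.1827 + 0.1269
  = 1.2917 bits

I(P;Q) = H(P) + H(Q) - H(P,Q)
  = 0.3373 + 0.9544 - 1.2917
  = 0.0000 bits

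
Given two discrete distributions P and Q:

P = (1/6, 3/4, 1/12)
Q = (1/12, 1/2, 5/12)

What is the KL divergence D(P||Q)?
D(P||Q) = Σ P(i) log₂(P(i)/Q(i))
  i=0: (1/6) × log₂((1/6)/(1/12)) = (1/6) × log₂(2) = 0.1667
  i=1: (3/4) × log₂((3/4)/(1/2)) = (3/4) × log₂(3/2) = 0.4387
  i=2: (1/12) × log₂((1/12)/(5/12)) = (1/12) × log₂(1/5) = -0.1935
D(P||Q) = 0.1667 + 0.4387 - 0.1935
  = 0.4119 bits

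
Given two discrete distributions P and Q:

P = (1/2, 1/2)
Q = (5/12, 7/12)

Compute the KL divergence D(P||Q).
D(P||Q) = Σ P(i) log₂(P(i)/Q(i))
  i=0: (1/2) × log₂((1/2)/(5/12)) = (1/2) × log₂(6/5) = 0.1315
  i=1: (1/2) × log₂((1/2)/(7/12)) = (1/2) × log₂(6/7) = -0.1112
D(P||Q) = 0.1315 - 0.1112
  = 0.0203 bits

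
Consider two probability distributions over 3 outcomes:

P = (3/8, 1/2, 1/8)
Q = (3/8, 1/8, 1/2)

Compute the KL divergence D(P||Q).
D(P||Q) = Σ P(i) log₂(P(i)/Q(i))
  i=0: (3/8) × log₂((3/8)/(3/8)) = (3/8) × log₂(1) = 0.0000
  i=1: (1/2) × log₂((1/2)/(1/8)) = (1/2) × log₂(4) = 1.0000
  i=2: (1/8) × log₂((1/8)/(1/2)) = (1/8) × log₂(1/4) = -0.2500
D(P||Q) = 0.0000 + 1.0000 - 0.2500
  = 0.7500 bits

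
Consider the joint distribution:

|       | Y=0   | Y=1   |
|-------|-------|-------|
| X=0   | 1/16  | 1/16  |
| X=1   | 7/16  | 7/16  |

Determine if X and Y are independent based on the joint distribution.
Marginal P(X) (row sums):
  P(X=0) = 1/16 + 1/16 = 1/8
  P(X=1) = 7/16 + 7/16 = 7/8
Marginal P(Y) (column sums):
  P(Y=0) = 1/16 + 7/16 = 1/2
  P(Y=1) = 1/16 + 7/16 = 1/2

X and Y are independent iff P(X=i,Y=j) = P(X=i)·P(Y=j) for every cell.
  P(X=0)·P(Y=0) = 1/8 × 1/2 = 1/16 = P(X=0,Y=0) ✓
  P(X=0)·P(Y=1) = 1/8 × 1/2 = 1/16 = P(X=0,Y=1) ✓
  P(X=1)·P(Y=0) = 7/8 × 1/2 = 7/16 = P(X=1,Y=0) ✓
  P(X=1)·P(Y=1) = 7/8 × 1/2 = 7/16 = P(X=1,Y=1) ✓

Yes, X and Y are independent: every cell factors, so I(X;Y) = 0 bits.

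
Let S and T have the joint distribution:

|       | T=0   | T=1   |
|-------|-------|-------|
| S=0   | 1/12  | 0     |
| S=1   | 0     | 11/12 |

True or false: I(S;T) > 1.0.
Marginal P(S) (row sums):
  P(S=0) = 1/12 + 0 = 1/12
  P(S=1) = 0 + 11/12 = 11/12
Marginal P(T) (column sums):
  P(T=0) = 1/12 + 0 = 1/12
  P(T=1) = 0 + 11/12 = 11/12

H(S) = -[(1/12)·log₂(1/12) + (11/12)·log₂(11/12)]
  = 0.2987 + 0.1151
  = 0.4138 bits
H(T) = -[(1/12)·log₂(1/12) + (11/12)·log₂(11/12)]
  = 0.2987 + 0.1151
  = 0.4138 bits
H(S,T) = -[(1/12)·log₂(1/12) + (11/12)·log₂(11/12)]
  = 0.2987 + 0.1151
  = 0.4138 bits

I(S;T) = H(S) + H(T) - H(S,T)
  = 0.4138 + 0.4138 - 0.4138
  = 0.4138 bits

False. I(S;T) = 0.4138 bits, which is ≤ 1.0 bits.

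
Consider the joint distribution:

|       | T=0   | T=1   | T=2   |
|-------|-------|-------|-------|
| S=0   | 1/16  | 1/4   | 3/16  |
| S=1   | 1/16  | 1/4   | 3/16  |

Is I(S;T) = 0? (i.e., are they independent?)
Marginal P(S) (row sums):
  P(S=0) = 1/16 + 1/4 + 3/16 = 1/2
  P(S=1) = 1/16 + 1/4 + 3/16 = 1/2
Marginal P(T) (column sums):
  P(T=0) = 1/16 + 1/16 = 1/8
  P(T=1) = 1/4 + 1/4 = 1/2
  P(T=2) = 3/16 + 3/16 = 3/8

S and T are independent iff P(S=i,T=j) = P(S=i)·P(T=j) for every cell.
  P(S=0)·P(T=0) = 1/2 × 1/8 = 1/16 = P(S=0,T=0) ✓
  P(S=0)·P(T=1) = 1/2 × 1/2 = 1/4 = P(S=0,T=1) ✓
  P(S=0)·P(T=2) = 1/2 × 3/8 = 3/16 = P(S=0,T=2) ✓
  P(S=1)·P(T=0) = 1/2 × 1/8 = 1/16 = P(S=1,T=0) ✓
  P(S=1)·P(T=1) = 1/2 × 1/2 = 1/4 = P(S=1,T=1) ✓
  P(S=1)·P(T=2) = 1/2 × 3/8 = 3/16 = P(S=1,T=2) ✓

Yes, S and T are independent: every cell factors, so I(S;T) = 0 bits.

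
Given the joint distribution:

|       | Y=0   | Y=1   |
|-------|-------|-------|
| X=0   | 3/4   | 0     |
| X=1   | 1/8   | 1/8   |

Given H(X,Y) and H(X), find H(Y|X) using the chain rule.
From the chain rule: H(X,Y) = H(X) + H(Y|X)
Therefore: H(Y|X) = H(X,Y) - H(X)

H(X,Y) = -[(3/4)·log₂(3/4) + (1/8)·log₂(1/8) + (1/8)·log₂(1/8)]
  = 0.3113 + 0.3750 + 0.3750
  = 1.0613 bits
Marginal P(X) (row sums):
  P(X=0) = 3/4 + 0 = 3/4
  P(X=1) = 1/8 + 1/8 = 1/4
H(X) = -[(3/4)·log₂(3/4) + (1/4)·log₂(1/4)]
  = 0.3113 + 0.5000
  = 0.8113 bits

H(Y|X) = 1.0613 - 0.8113 = 0.2500 bits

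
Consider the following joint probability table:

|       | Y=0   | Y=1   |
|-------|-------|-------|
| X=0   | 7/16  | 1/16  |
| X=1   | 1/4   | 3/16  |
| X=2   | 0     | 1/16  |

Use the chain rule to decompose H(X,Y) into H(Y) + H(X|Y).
By the chain rule: H(X,Y) = H(Y) + H(X|Y)

Marginal P(Y) (column sums):
  P(Y=0) = 7/16 + 1/4 + 0 = 11/16
  P(Y=1) = 1/16 + 3/16 + 1/16 = 5/16
H(Y) = -[(11/16)·log₂(11/16) + (5/16)·log₂(5/16)]
  = 0.3716 + 0.5244
  = 0.8960 bits
H(X|Y) = -Σ P(X,Y)·log₂ P(X|Y), where P(X|Y) = P(X,Y) / P(Y)
  (cells with P(X,Y) = 0 contribute 0)
  (X=0,Y=0): P(X|Y) = (7/16)/(11/16) = 7/11;  -(7/16)·log₂(7/11) = 0.2853
  (X=0,Y=1): P(X|Y) = (1/16)/(5/16) = 1/5;  -(1/16)·log₂(1/5) = 0.1451
  (X=1,Y=0): P(X|Y) = (1/4)/(11/16) = 4/11;  -(1/4)·log₂(4/11) = 0.3649
  (X=1,Y=1): P(X|Y) = (3/16)/(5/16) = 3/5;  -(3/16)·log₂(3/5) = 0.1382
  (X=2,Y=1): P(X|Y) = (1/16)/(5/16) = 1/5;  -(1/16)·log₂(1/5) = 0.1451
H(X|Y) = 0.2853 + 0.1451 + 0.3649 + 0.1382 + 0.1451
  = 1.0786 bits

H(X,Y) = H(Y) + H(X|Y) = 0.8960 + 1.0786 = 1.9746 bits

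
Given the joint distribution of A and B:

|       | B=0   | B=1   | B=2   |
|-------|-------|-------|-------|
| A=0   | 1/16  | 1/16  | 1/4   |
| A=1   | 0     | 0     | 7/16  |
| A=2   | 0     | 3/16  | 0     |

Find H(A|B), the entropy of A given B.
Marginal P(B) (column sums):
  P(B=0) = 1/16 + 0 + 0 = 1/16
  P(B=1) = 1/16 + 0 + 3/16 = 1/4
  P(B=2) = 1/4 + 7/16 + 0 = 11/16

H(A|B) = -Σ P(A,B)·log₂ P(A|B), where P(A|B) = P(A,B) / P(B)
  (cells with P(A,B) = 0 contribute 0)
  (A=0,B=0): P(A|B) = (1/16)/(1/16) = 1;  -(1/16)·log₂(1) = 0.0000
  (A=0,B=1): P(A|B) = (1/16)/(1/4) = 1/4;  -(1/16)·log₂(1/4) = 0.1250
  (A=0,B=2): P(A|B) = (1/4)/(11/16) = 4/11;  -(1/4)·log₂(4/11) = 0.3649
  (A=1,B=2): P(A|B) = (7/16)/(11/16) = 7/11;  -(7/16)·log₂(7/11) = 0.2853
  (A=2,B=1): P(A|B) = (3/16)/(1/4) = 3/4;  -(3/16)·log₂(3/4) = 0.0778
H(A|B) = 0.0000 + 0.1250 + 0.3649 + 0.2853 + 0.0778
  = 0.8530 bits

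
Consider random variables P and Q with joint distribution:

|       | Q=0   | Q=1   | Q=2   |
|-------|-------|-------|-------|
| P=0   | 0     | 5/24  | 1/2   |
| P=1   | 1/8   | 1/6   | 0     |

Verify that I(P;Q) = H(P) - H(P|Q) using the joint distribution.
Left side, from I(P;Q) = H(P) + H(Q) - H(P,Q):
Marginal P(P) (row sums):
  P(P=0) = 0 + 5/24 + 1/2 = 17/24
  P(P=1) = 1/8 + 1/6 + 0 = 7/24
Marginal P(Q) (column sums):
  P(Q=0) = 0 + 1/8 = 1/8
  P(Q=1) = 5/24 + 1/6 = 3/8
  P(Q=2) = 1/2 + 0 = 1/2

H(P) = -[(17/24)·log₂(17/24) + (7/24)·log₂(7/24)]
  = 0.3524 + 0.5185
  = 0.8709 bits
H(Q) = -[(1/8)·log₂(1/8) + (3/8)·log₂(3/8) + (1/2)·log₂(1/2)]
  = 0.3750 + 0.5306 + 0.5000
  = 1.4056 bits
H(P,Q) = -[(5/24)·log₂(5/24) + (1/2)·log₂(1/2) + (1/8)·log₂(1/8) + (1/6)·log₂(1/6)]
  = 0.4715 + 0.5000 + 0.3750 + 0.4308
  = 1.7773 bits

I(P;Q) = H(P) + H(Q) - H(P,Q)
  = 0.8709 + 1.4056 - 1.7773
  = 0.4992 bits

Right side, with H(P|Q) computed directly from the conditional probabilities:
H(P|Q) = -Σ P(P,Q)·log₂ P(P|Q), where P(P|Q) = P(P,Q) / P(Q)
  (cells with P(P,Q) = 0 contribute 0)
  (P=0,Q=1): P(P|Q) = (5/24)/(3/8) = 5/9;  -(5/24)·log₂(5/9) = 0.1767
  (P=0,Q=2): P(P|Q) = (1/2)/(1/2) = 1;  -(1/2)·log₂(1) = 0.0000
  (P=1,Q=0): P(P|Q) = (1/8)/(1/8) = 1;  -(1/8)·log₂(1) = 0.0000
  (P=1,Q=1): P(P|Q) = (1/6)/(3/8) = 4/9;  -(1/6)·log₂(4/9) = 0.1950
H(P|Q) = 0.1767 + 0.0000 + 0.0000 + 0.1950
  = 0.3717 bits
H(P) - H(P|Q) = 0.8709 - 0.3717 = 0.4992 bits

Both sides equal 0.4992 bits, so I(P;Q) = H(P) - H(P|Q) ✓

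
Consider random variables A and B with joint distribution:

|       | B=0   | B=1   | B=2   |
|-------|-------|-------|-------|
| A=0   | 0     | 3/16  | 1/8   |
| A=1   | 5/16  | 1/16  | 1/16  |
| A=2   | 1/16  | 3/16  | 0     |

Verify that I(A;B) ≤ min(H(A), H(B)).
Marginal P(A) (row sums):
  P(A=0) = 0 + 3/16 + 1/8 = 5/16
  P(A=1) = 5/16 + 1/16 + 1/16 = 7/16
  P(A=2) = 1/16 + 3/16 + 0 = 1/4
Marginal P(B) (column sums):
  P(B=0) = 0 + 5/16 + 1/16 = 3/8
  P(B=1) = 3/16 + 1/16 + 3/16 = 7/16
  P(B=2) = 1/8 + 1/16 + 0 = 3/16

H(A) = -[(5/16)·log₂(5/16) + (7/16)·log₂(7/16) + (1/4)·log₂(1/4)]
  = 0.5244 + 0.5218 + 0.5000
  = 1.5462 bits
H(B) = -[(3/8)·log₂(3/8) + (7/16)·log₂(7/16) + (3/16)·log₂(3/16)]
  = 0.5306 + 0.5218 + 0.4528
  = 1.5052 bits
H(A,B) = -[(3/16)·log₂(3/16) + (1/8)·log₂(1/8) + (5/16)·log₂(5/16) + (1/16)·log₂(1/16) + (1/16)·log₂(1/16) + (1/16)·log₂(1/16) + (3/16)·log₂(3/16)]
  = 0.4528 + 0.3750 + 0.5244 + 0.2500 + 0.2500 + 0.2500 + 0.4528
  = 2.5550 bits

I(A;B) = H(A) + H(B) - H(A,B)
  = 1.5462 + 1.5052 - 2.5550
  = 0.4964 bits

min(H(A), H(B)) = min(1.5462, 1.5052) = 1.5052 bits
Since 0.4964 ≤ 1.5052, the bound is satisfied ✓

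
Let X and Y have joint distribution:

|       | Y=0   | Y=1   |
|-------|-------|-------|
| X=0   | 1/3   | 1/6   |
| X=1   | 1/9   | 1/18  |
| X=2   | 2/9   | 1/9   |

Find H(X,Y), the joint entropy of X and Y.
H(X,Y) = -Σ P(X,Y) log₂ P(X,Y), summed over the non-zero cells:
H(X,Y) = -[(1/3)·log₂(1/3) + (1/6)·log₂(1/6) + (1/9)·log₂(1/9) + (1/18)·log₂(1/18) + (2/9)·log₂(2/9) + (1/9)·log₂(1/9)]
  = 0.5283 + 0.4308 + 0.3522 + 0.2317 + 0.4822 + 0.3522
  = 2.3774 bits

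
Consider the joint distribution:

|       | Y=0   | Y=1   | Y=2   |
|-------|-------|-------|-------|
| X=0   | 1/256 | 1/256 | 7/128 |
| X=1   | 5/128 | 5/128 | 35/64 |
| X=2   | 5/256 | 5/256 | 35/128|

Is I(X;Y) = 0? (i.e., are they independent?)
Marginal P(X) (row sums):
  P(X=0) = 1/256 + 1/256 + 7/128 = 1/16
  P(X=1) = 5/128 + 5/128 + 35/64 = 5/8
  P(X=2) = 5/256 + 5/256 + 35/128 = 5/16
Marginal P(Y) (column sums):
  P(Y=0) = 1/256 + 5/128 + 5/256 = 1/16
  P(Y=1) = 1/256 + 5/128 + 5/256 = 1/16
  P(Y=2) = 7/128 + 35/64 + 35/128 = 7/8

X and Y are independent iff P(X=i,Y=j) = P(X=i)·P(Y=j) for every cell.
  P(X=0)·P(Y=0) = 1/16 × 1/16 = 1/256 = P(X=0,Y=0) ✓
  P(X=0)·P(Y=1) = 1/16 × 1/16 = 1/256 = P(X=0,Y=1) ✓
  P(X=0)·P(Y=2) = 1/16 × 7/8 = 7/128 = P(X=0,Y=2) ✓
  P(X=1)·P(Y=0) = 5/8 × 1/16 = 5/128 = P(X=1,Y=0) ✓
  P(X=1)·P(Y=1) = 5/8 × 1/16 = 5/128 = P(X=1,Y=1) ✓
  P(X=1)·P(Y=2) = 5/8 × 7/8 = 35/64 = P(X=1,Y=2) ✓
  P(X=2)·P(Y=0) = 5/16 × 1/16 = 5/256 = P(X=2,Y=0) ✓
  P(X=2)·P(Y=1) = 5/16 × 1/16 = 5/256 = P(X=2,Y=1) ✓
  P(X=2)·P(Y=2) = 5/16 × 7/8 = 35/128 = P(X=2,Y=2) ✓

Yes, X and Y are independent: every cell factors, so I(X;Y) = 0 bits.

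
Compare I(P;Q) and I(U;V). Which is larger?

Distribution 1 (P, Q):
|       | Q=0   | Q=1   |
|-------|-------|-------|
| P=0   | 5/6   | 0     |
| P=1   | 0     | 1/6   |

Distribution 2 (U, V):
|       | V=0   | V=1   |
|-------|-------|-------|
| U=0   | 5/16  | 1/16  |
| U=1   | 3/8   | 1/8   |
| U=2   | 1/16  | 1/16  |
Distribution 1 (P, Q):
Marginal P(P) (row sums):
  P(P=0) = 5/6 + 0 = 5/6
  P(P=1) = 0 + 1/6 = 1/6
Marginal P(Q) (column sums):
  P(Q=0) = 5/6 + 0 = 5/6
  P(Q=1) = 0 + 1/6 = 1/6

H(P) = -[(5/6)·log₂(5/6) + (1/6)·log₂(1/6)]
  = 0.2192 + 0.4308
  = 0.6500 bits
H(Q) = -[(5/6)·log₂(5/6) + (1/6)·log₂(1/6)]
  = 0.2192 + 0.4308
  = 0.6500 bits
H(P,Q) = -[(5/6)·log₂(5/6) + (1/6)·log₂(1/6)]
  = 0.2192 + 0.4308
  = 0.6500 bits

I(P;Q) = H(P) + H(Q) - H(P,Q)
  = 0.6500 + 0.6500 - 0.6500
  = 0.6500 bits

Distribution 2 (U, V):
Marginal P(U) (row sums):
  P(U=0) = 5/16 + 1/16 = 3/8
  P(U=1) = 3/8 + 1/8 = 1/2
  P(U=2) = 1/16 + 1/16 = 1/8
Marginal P(V) (column sums):
  P(V=0) = 5/16 + 3/8 + 1/16 = 3/4
  P(V=1) = 1/16 + 1/8 + 1/16 = 1/4

H(U) = -[(3/8)·log₂(3/8) + (1/2)·log₂(1/2) + (1/8)·log₂(1/8)]
  = 0.5306 + 0.5000 + 0.3750
  = 1.4056 bits
H(V) = -[(3/4)·log₂(3/4) + (1/4)·log₂(1/4)]
  = 0.3113 + 0.5000
  = 0.8113 bits
H(U,V) = -[(5/16)·log₂(5/16) + (1/16)·log₂(1/16) + (3/8)·log₂(3/8) + (1/8)·log₂(1/8) + (1/16)·log₂(1/16) + (1/16)·log₂(1/16)]
  = 0.5244 + 0.2500 + 0.5306 + 0.3750 + 0.2500 + 0.2500
  = 2.1800 bits

I(U;V) = H(U) + H(V) - H(U,V)
  = 1.4056 + 0.8113 - 2.1800
  = 0.0369 bits

I(P;Q) = 0.6500 bits > I(U;V) = 0.0369 bits, so (P, Q) has the higher mutual information (stronger dependence).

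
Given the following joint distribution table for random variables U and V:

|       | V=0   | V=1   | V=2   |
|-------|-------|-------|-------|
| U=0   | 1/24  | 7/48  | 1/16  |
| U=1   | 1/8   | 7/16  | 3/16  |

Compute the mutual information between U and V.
Marginal P(U) (row sums):
  P(U=0) = 1/24 + 7/48 + 1/16 = 1/4
  P(U=1) = 1/8 + 7/16 + 3/16 = 3/4
Marginal P(V) (column sums):
  P(V=0) = 1/24 + 1/8 = 1/6
  P(V=1) = 7/48 + 7/16 = 7/12
  P(V=2) = 1/16 + 3/16 = 1/4

H(U) = -[(1/4)·log₂(1/4) + (3/4)·log₂(3/4)]
  = 0.5000 + 0.3113
  = 0.8113 bits
H(V) = -[(1/6)·log₂(1/6) + (7/12)·log₂(7/12) + (1/4)·log₂(1/4)]
  = 0.4308 + 0.4536 + 0.5000
  = 1.3844 bits
H(U,V) = -[(1/24)·log₂(1/24) + (7/48)·log₂(7/48) + (1/16)·log₂(1/16) + (1/8)·log₂(1/8) + (7/16)·log₂(7/16) + (3/16)·log₂(3/16)]
  = 0.1910 + 0.4051 + 0.2500 + 0.3750 + 0.5218 + 0.4528
  = 2.1957 bits

I(U;V) = H(U) + H(V) - H(U,V)
  = 0.8113 + 1.3844 - 2.1957
  = 0.0000 bits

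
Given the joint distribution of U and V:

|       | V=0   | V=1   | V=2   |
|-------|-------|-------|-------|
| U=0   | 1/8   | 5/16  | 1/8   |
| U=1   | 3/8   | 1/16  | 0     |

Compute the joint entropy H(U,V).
H(U,V) = -Σ P(U,V) log₂ P(U,V), summed over the non-zero cells:
H(U,V) = -[(1/8)·log₂(1/8) + (5/16)·log₂(5/16) + (1/8)·log₂(1/8) + (3/8)·log₂(3/8) + (1/16)·log₂(1/16)]
  = 0.3750 + 0.5244 + 0.3750 + 0.5306 + 0.2500
  = 2.0550 bits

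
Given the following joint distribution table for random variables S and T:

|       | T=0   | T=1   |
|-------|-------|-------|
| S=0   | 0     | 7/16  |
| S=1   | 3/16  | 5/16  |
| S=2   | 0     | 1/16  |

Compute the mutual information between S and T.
Marginal P(S) (row sums):
  P(S=0) = 0 + 7/16 = 7/16
  P(S=1) = 3/16 + 5/16 = 1/2
  P(S=2) = 0 + 1/16 = 1/16
Marginal P(T) (column sums):
  P(T=0) = 0 + 3/16 + 0 = 3/16
  P(T=1) = 7/16 + 5/16 + 1/16 = 13/16

H(S) = -[(7/16)·log₂(7/16) + (1/2)·log₂(1/2) + (1/16)·log₂(1/16)]
  = 0.5218 + 0.5000 + 0.2500
  = 1.2718 bits
H(T) = -[(3/16)·log₂(3/16) + (13/16)·log₂(13/16)]
  = 0.4528 + 0.2434
  = 0.6962 bits
H(S,T) = -[(7/16)·log₂(7/16) + (3/16)·log₂(3/16) + (5/16)·log₂(5/16) + (1/16)·log₂(1/16)]
  = 0.5218 + 0.4528 + 0.5244 + 0.2500
  = 1.7490 bits

I(S;T) = H(S) + H(T) - H(S,T)
  = 1.2718 + 0.6962 - 1.7490
  = 0.2190 bits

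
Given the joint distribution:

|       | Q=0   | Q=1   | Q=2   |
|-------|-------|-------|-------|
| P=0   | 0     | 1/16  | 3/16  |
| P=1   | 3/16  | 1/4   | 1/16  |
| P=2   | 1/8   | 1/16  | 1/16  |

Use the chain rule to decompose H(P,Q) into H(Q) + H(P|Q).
By the chain rule: H(P,Q) = H(Q) + H(P|Q)

Marginal P(Q) (column sums):
  P(Q=0) = 0 + 3/16 + 1/8 = 5/16
  P(Q=1) = 1/16 + 1/4 + 1/16 = 3/8
  P(Q=2) = 3/16 + 1/16 + 1/16 = 5/16
H(Q) = -[(5/16)·log₂(5/16) + (3/8)·log₂(3/8) + (5/16)·log₂(5/16)]
  = 0.5244 + 0.5306 + 0.5244
  = 1.5794 bits
H(P|Q) = -Σ P(P,Q)·log₂ P(P|Q), where P(P|Q) = P(P,Q) / P(Q)
  (cells with P(P,Q) = 0 contribute 0)
  (P=0,Q=1): P(P|Q) = (1/16)/(3/8) = 1/6;  -(1/16)·log₂(1/6) = 0.1616
  (P=0,Q=2): P(P|Q) = (3/16)/(5/16) = 3/5;  -(3/16)·log₂(3/5) = 0.1382
  (P=1,Q=0): P(P|Q) = (3/16)/(5/16) = 3/5;  -(3/16)·log₂(3/5) = 0.1382
  (P=1,Q=1): P(P|Q) = (1/4)/(3/8) = 2/3;  -(1/4)·log₂(2/3) = 0.1462
  (P=1,Q=2): P(P|Q) = (1/16)/(5/16) = 1/5;  -(1/16)·log₂(1/5) = 0.1451
  (P=2,Q=0): P(P|Q) = (1/8)/(5/16) = 2/5;  -(1/8)·log₂(2/5) = 0.1652
  (P=2,Q=1): P(P|Q) = (1/16)/(3/8) = 1/6;  -(1/16)·log₂(1/6) = 0.1616
  (P=2,Q=2): P(P|Q) = (1/16)/(5/16) = 1/5;  -(1/16)·log₂(1/5) = 0.1451
H(P|Q) = 0.1616 + 0.1382 + 0.1382 + 0.1462 + 0.1451 + 0.1652 + 0.1616 + 0.1451
  = 1.2012 bits

H(P,Q) = H(Q) + H(P|Q) = 1.5794 + 1.2012 = 2.7806 bits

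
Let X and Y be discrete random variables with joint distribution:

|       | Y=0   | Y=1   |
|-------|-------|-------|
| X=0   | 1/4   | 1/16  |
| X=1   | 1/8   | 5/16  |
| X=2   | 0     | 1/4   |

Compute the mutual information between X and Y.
Marginal P(X) (row sums):
  P(X=0) = 1/4 + 1/16 = 5/16
  P(X=1) = 1/8 + 5/16 = 7/16
  P(X=2) = 0 + 1/4 = 1/4
Marginal P(Y) (column sums):
  P(Y=0) = 1/4 + 1/8 + 0 = 3/8
  P(Y=1) = 1/16 + 5/16 + 1/4 = 5/8

H(X) = -[(5/16)·log₂(5/16) + (7/16)·log₂(7/16) + (1/4)·log₂(1/4)]
  = 0.5244 + 0.5218 + 0.5000
  = 1.5462 bits
H(Y) = -[(3/8)·log₂(3/8) + (5/8)·log₂(5/8)]
  = 0.5306 + 0.4238
  = 0.9544 bits
H(X,Y) = -[(1/4)·log₂(1/4) + (1/16)·log₂(1/16) + (1/8)·log₂(1/8) + (5/16)·log₂(5/16) + (1/4)·log₂(1/4)]
  = 0.5000 + 0.2500 + 0.3750 + 0.5244 + 0.5000
  = 2.1494 bits

I(X;Y) = H(X) + H(Y) - H(X,Y)
  = 1.5462 + 0.9544 - 2.1494
  = 0.3512 bits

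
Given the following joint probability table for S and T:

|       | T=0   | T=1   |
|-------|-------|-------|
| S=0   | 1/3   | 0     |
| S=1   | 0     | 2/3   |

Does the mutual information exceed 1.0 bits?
Marginal P(S) (row sums):
  P(S=0) = 1/3 + 0 = 1/3
  P(S=1) = 0 + 2/3 = 2/3
Marginal P(T) (column sums):
  P(T=0) = 1/3 + 0 = 1/3
  P(T=1) = 0 + 2/3 = 2/3

H(S) = -[(1/3)·log₂(1/3) + (2/3)·log₂(2/3)]
  = 0.5283 + 0.3900
  = 0.9183 bits
H(T) = -[(1/3)·log₂(1/3) + (2/3)·log₂(2/3)]
  = 0.5283 + 0.3900
  = 0.9183 bits
H(S,T) = -[(1/3)·log₂(1/3) + (2/3)·log₂(2/3)]
  = 0.5283 + 0.3900
  = 0.9183 bits

I(S;T) = H(S) + H(T) - H(S,T)
  = 0.9183 + 0.9183 - 0.9183
  = 0.9183 bits

No. I(S;T) = 0.9183 bits, which is ≤ 1.0 bits.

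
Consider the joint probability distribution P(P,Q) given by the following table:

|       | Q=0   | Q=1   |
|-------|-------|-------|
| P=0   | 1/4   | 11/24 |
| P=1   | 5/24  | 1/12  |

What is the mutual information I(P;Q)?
Marginal P(P) (row sums):
  P(P=0) = 1/4 + 11/24 = 17/24
  P(P=1) = 5/24 + 1/12 = 7/24
Marginal P(Q) (column sums):
  P(Q=0) = 1/4 + 5/24 = 11/24
  P(Q=1) = 11/24 + 1/12 = 13/24

H(P) = -[(17/24)·log₂(17/24) + (7/24)·log₂(7/24)]
  = 0.3524 + 0.5185
  = 0.8709 bits
H(Q) = -[(11/24)·log₂(11/24) + (13/24)·log₂(13/24)]
  = 0.5159 + 0.4791
  = 0.9950 bits
H(P,Q) = -[(1/4)·log₂(1/4) + (11/24)·log₂(11/24) + (5/24)·log₂(5/24) + (1/12)·log₂(1/12)]
  = 0.5000 + 0.5159 + 0.4715 + 0.2987
  = 1.7861 bits

I(P;Q) = H(P) + H(Q) - H(P,Q)
  = 0.8709 + 0.9950 - 1.7861
  = 0.0798 bits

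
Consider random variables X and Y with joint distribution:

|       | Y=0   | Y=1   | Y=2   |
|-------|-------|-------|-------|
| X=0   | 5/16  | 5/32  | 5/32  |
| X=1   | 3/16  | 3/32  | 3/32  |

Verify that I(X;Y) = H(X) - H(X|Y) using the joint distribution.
Left side, from I(X;Y) = H(X) + H(Y) - H(X,Y):
Marginal P(X) (row sums):
  P(X=0) = 5/16 + 5/32 + 5/32 = 5/8
  P(X=1) = 3/16 + 3/32 + 3/32 = 3/8
Marginal P(Y) (column sums):
  P(Y=0) = 5/16 + 3/16 = 1/2
  P(Y=1) = 5/32 + 3/32 = 1/4
  P(Y=2) = 5/32 + 3/32 = 1/4

H(X) = -[(5/8)·log₂(5/8) + (3/8)·log₂(3/8)]
  = 0.4238 + 0.5306
  = 0.9544 bits
H(Y) = -[(1/2)·log₂(1/2) + (1/4)·log₂(1/4) + (1/4)·log₂(1/4)]
  = 0.5000 + 0.5000 + 0.5000
  = 1.5000 bits
H(X,Y) = -[(5/16)·log₂(5/16) + (5/32)·log₂(5/32) + (5/32)·log₂(5/32) + (3/16)·log₂(3/16) + (3/32)·log₂(3/32) + (3/32)·log₂(3/32)]
  = 0.5244 + 0.4184 + 0.4184 + 0.4528 + 0.3202 + 0.3202
  = 2.4544 bits

I(X;Y) = H(X) + H(Y) - H(X,Y)
  = 0.9544 + 1.5000 - 2.4544
  = 0.0000 bits

Right side, with H(X|Y) computed directly from the conditional probabilities:
H(X|Y) = -Σ P(X,Y)·log₂ P(X|Y), where P(X|Y) = P(X,Y) / P(Y)
  (X=0,Y=0): P(X|Y) = (5/16)/(1/2) = 5/8;  -(5/16)·log₂(5/8) = 0.2119
  (X=0,Y=1): P(X|Y) = (5/32)/(1/4) = 5/8;  -(5/32)·log₂(5/8) = 0.1059
  (X=0,Y=2): P(X|Y) = (5/32)/(1/4) = 5/8;  -(5/32)·log₂(5/8) = 0.1059
  (X=1,Y=0): P(X|Y) = (3/16)/(1/2) = 3/8;  -(3/16)·log₂(3/8) = 0.2653
  (X=1,Y=1): P(X|Y) = (3/32)/(1/4) = 3/8;  -(3/32)·log₂(3/8) = 0.1327
  (X=1,Y=2): P(X|Y) = (3/32)/(1/4) = 3/8;  -(3/32)·log₂(3/8) = 0.1327
H(X|Y) = 0.2119 + 0.1059 + 0.1059 + 0.2653 + 0.1327 + 0.1327
  = 0.9544 bits
H(X) - H(X|Y) = 0.9544 - 0.9544 = 0.0000 bits

Both sides equal 0.0000 bits, so I(X;Y) = H(X) - H(X|Y) ✓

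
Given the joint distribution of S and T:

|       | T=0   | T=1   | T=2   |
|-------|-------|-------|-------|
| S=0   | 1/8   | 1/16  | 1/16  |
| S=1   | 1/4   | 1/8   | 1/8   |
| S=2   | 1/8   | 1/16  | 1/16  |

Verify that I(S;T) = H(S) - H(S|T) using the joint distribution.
Left side, from I(S;T) = H(S) + H(T) - H(S,T):
Marginal P(S) (row sums):
  P(S=0) = 1/8 + 1/16 + 1/16 = 1/4
  P(S=1) = 1/4 + 1/8 + 1/8 = 1/2
  P(S=2) = 1/8 + 1/16 + 1/16 = 1/4
Marginal P(T) (column sums):
  P(T=0) = 1/8 + 1/4 + 1/8 = 1/2
  P(T=1) = 1/16 + 1/8 + 1/16 = 1/4
  P(T=2) = 1/16 + 1/8 + 1/16 = 1/4

H(S) = -[(1/4)·log₂(1/4) + (1/2)·log₂(1/2) + (1/4)·log₂(1/4)]
  = 0.5000 + 0.5000 + 0.5000
  = 1.5000 bits
H(T) = -[(1/2)·log₂(1/2) + (1/4)·log₂(1/4) + (1/4)·log₂(1/4)]
  = 0.5000 + 0.5000 + 0.5000
  = 1.5000 bits
H(S,T) = -[(1/8)·log₂(1/8) + (1/16)·log₂(1/16) + (1/16)·log₂(1/16) + (1/4)·log₂(1/4) + (1/8)·log₂(1/8) + (1/8)·log₂(1/8) + (1/8)·log₂(1/8) + (1/16)·log₂(1/16) + (1/16)·log₂(1/16)]
  = 0.3750 + 0.2500 + 0.2500 + 0.5000 + 0.3750 + 0.3750 + 0.3750 + 0.2500 + 0.2500
  = 3.0000 bits

I(S;T) = H(S) + H(T) - H(S,T)
  = 1.5000 + 1.5000 - 3.0000
  = 0.0000 bits

Right side, with H(S|T) computed directly from the conditional probabilities:
H(S|T) = -Σ P(S,T)·log₂ P(S|T), where P(S|T) = P(S,T) / P(T)
  (S=0,T=0): P(S|T) = (1/8)/(1/2) = 1/4;  -(1/8)·log₂(1/4) = 0.2500
  (S=0,T=1): P(S|T) = (1/16)/(1/4) = 1/4;  -(1/16)·log₂(1/4) = 0.1250
  (S=0,T=2): P(S|T) = (1/16)/(1/4) = 1/4;  -(1/16)·log₂(1/4) = 0.1250
  (S=1,T=0): P(S|T) = (1/4)/(1/2) = 1/2;  -(1/4)·log₂(1/2) = 0.2500
  (S=1,T=1): P(S|T) = (1/8)/(1/4) = 1/2;  -(1/8)·log₂(1/2) = 0.1250
  (S=1,T=2): P(S|T) = (1/8)/(1/4) = 1/2;  -(1/8)·log₂(1/2) = 0.1250
  (S=2,T=0): P(S|T) = (1/8)/(1/2) = 1/4;  -(1/8)·log₂(1/4) = 0.2500
  (S=2,T=1): P(S|T) = (1/16)/(1/4) = 1/4;  -(1/16)·log₂(1/4) = 0.1250
  (S=2,T=2): P(S|T) = (1/16)/(1/4) = 1/4;  -(1/16)·log₂(1/4) = 0.1250
H(S|T) = 0.2500 + 0.1250 + 0.1250 + 0.2500 + 0.1250 + 0.1250 + 0.2500 + 0.1250 + 0.1250
  = 1.5000 bits
H(S) - H(S|T) = 1.5000 - 1.5000 = 0.0000 bits

Both sides equal 0.0000 bits, so I(S;T) = H(S) - H(S|T) ✓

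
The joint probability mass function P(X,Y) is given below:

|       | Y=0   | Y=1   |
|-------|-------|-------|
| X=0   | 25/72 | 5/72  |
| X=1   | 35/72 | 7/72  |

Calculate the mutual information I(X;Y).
Marginal P(X) (row sums):
  P(X=0) = 25/72 + 5/72 = 5/12
  P(X=1) = 35/72 + 7/72 = 7/12
Marginal P(Y) (column sums):
  P(Y=0) = 25/72 + 35/72 = 5/6
  P(Y=1) = 5/72 + 7/72 = 1/6

H(X) = -[(5/12)·log₂(5/12) + (7/12)·log₂(7/12)]
  = 0.5263 + 0.4536
  = 0.9799 bits
H(Y) = -[(5/6)·log₂(5/6) + (1/6)·log₂(1/6)]
  = 0.2192 + 0.4308
  = 0.6500 bits
H(X,Y) = -[(25/72)·log₂(25/72) + (5/72)·log₂(5/72) + (35/72)·log₂(35/72) + (7/72)·log₂(7/72)]
  = 0.5299 + 0.2672 + 0.5059 + 0.3269
  = 1.6299 bits

I(X;Y) = H(X) + H(Y) - H(X,Y)
  = 0.9799 + 0.6500 - 1.6299
  = 0.0000 bits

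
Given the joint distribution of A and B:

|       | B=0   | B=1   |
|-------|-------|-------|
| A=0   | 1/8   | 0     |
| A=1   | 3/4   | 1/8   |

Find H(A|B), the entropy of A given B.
Marginal P(B) (column sums):
  P(B=0) = 1/8 + 3/4 = 7/8
  P(B=1) = 0 + 1/8 = 1/8

H(A|B) = -Σ P(A,B)·log₂ P(A|B), where P(A|B) = P(A,B) / P(B)
  (cells with P(A,B) = 0 contribute 0)
  (A=0,B=0): P(A|B) = (1/8)/(7/8) = 1/7;  -(1/8)·log₂(1/7) = 0.3509
  (A=1,B=0): P(A|B) = (3/4)/(7/8) = 6/7;  -(3/4)·log₂(6/7) = 0.1668
  (A=1,B=1): P(A|B) = (1/8)/(1/8) = 1;  -(1/8)·log₂(1) = 0.0000
H(A|B) = 0.3509 + 0.1668 + 0.0000
  = 0.5177 bits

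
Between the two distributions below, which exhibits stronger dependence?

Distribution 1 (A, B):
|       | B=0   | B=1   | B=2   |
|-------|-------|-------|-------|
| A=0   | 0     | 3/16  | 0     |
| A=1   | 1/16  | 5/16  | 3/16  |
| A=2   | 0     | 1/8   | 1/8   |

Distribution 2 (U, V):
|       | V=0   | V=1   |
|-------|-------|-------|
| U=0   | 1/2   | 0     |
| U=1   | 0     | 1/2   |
Distribution 1 (A, B):
Marginal P(A) (row sums):
  P(A=0) = 0 + 3/16 + 0 = 3/16
  P(A=1) = 1/16 + 5/16 + 3/16 = 9/16
  P(A=2) = 0 + 1/8 + 1/8 = 1/4
Marginal P(B) (column sums):
  P(B=0) = 0 + 1/16 + 0 = 1/16
  P(B=1) = 3/16 + 5/16 + 1/8 = 5/8
  P(B=2) = 0 + 3/16 + 1/8 = 5/16

H(A) = -[(3/16)·log₂(3/16) + (9/16)·log₂(9/16) + (1/4)·log₂(1/4)]
  = 0.4528 + 0.4669 + 0.5000
  = 1.4197 bits
H(B) = -[(1/16)·log₂(1/16) + (5/8)·log₂(5/8) + (5/16)·log₂(5/16)]
  = 0.2500 + 0.4238 + 0.5244
  = 1.1982 bits
H(A,B) = -[(3/16)·log₂(3/16) + (1/16)·log₂(1/16) + (5/16)·log₂(5/16) + (3/16)·log₂(3/16) + (1/8)·log₂(1/8) + (1/8)·log₂(1/8)]
  = 0.4528 + 0.2500 + 0.5244 + 0.4528 + 0.3750 + 0.3750
  = 2.4300 bits

I(A;B) = H(A) + H(B) - H(A,B)
  = 1.4197 + 1.1982 - 2.4300
  = 0.1879 bits

Distribution 2 (U, V):
Marginal P(U) (row sums):
  P(U=0) = 1/2 + 0 = 1/2
  P(U=1) = 0 + 1/2 = 1/2
Marginal P(V) (column sums):
  P(V=0) = 1/2 + 0 = 1/2
  P(V=1) = 0 + 1/2 = 1/2

H(U) = -[(1/2)·log₂(1/2) + (1/2)·log₂(1/2)]
  = 0.5000 + 0.5000
  = 1.0000 bits
H(V) = -[(1/2)·log₂(1/2) + (1/2)·log₂(1/2)]
  = 0.5000 + 0.5000
  = 1.0000 bits
H(U,V) = -[(1/2)·log₂(1/2) + (1/2)·log₂(1/2)]
  = 0.5000 + 0.5000
  = 1.0000 bits

I(U;V) = H(U) + H(V) - H(U,V)
  = 1.0000 + 1.0000 - 1.0000
  = 1.0000 bits

I(U;V) = 1.0000 bits > I(A;B) = 0.1879 bits, so (U, V) has the higher mutual information (stronger dependence).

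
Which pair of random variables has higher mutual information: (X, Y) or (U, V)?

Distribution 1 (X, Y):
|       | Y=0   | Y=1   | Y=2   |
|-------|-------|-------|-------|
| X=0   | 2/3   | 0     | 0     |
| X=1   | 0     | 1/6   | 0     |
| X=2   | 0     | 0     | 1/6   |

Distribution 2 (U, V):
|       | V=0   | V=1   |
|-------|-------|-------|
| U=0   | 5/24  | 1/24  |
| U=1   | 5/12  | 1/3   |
Distribution 1 (X, Y):
Marginal P(X) (row sums):
  P(X=0) = 2/3 + 0 + 0 = 2/3
  P(X=1) = 0 + 1/6 + 0 = 1/6
  P(X=2) = 0 + 0 + 1/6 = 1/6
Marginal P(Y) (column sums):
  P(Y=0) = 2/3 + 0 + 0 = 2/3
  P(Y=1) = 0 + 1/6 + 0 = 1/6
  P(Y=2) = 0 + 0 + 1/6 = 1/6

H(X) = -[(2/3)·log₂(2/3) + (1/6)·log₂(1/6) + (1/6)·log₂(1/6)]
  = 0.3900 + 0.4308 + 0.4308
  = 1.2516 bits
H(Y) = -[(2/3)·log₂(2/3) + (1/6)·log₂(1/6) + (1/6)·log₂(1/6)]
  = 0.3900 + 0.4308 + 0.4308
  = 1.2516 bits
H(X,Y) = -[(2/3)·log₂(2/3) + (1/6)·log₂(1/6) + (1/6)·log₂(1/6)]
  = 0.3900 + 0.4308 + 0.4308
  = 1.2516 bits

I(X;Y) = H(X) + H(Y) - H(X,Y)
  = 1.2516 + 1.2516 - 1.2516
  = 1.2516 bits

Distribution 2 (U, V):
Marginal P(U) (row sums):
  P(U=0) = 5/24 + 1/24 = 1/4
  P(U=1) = 5/12 + 1/3 = 3/4
Marginal P(V) (column sums):
  P(V=0) = 5/24 + 5/12 = 5/8
  P(V=1) = 1/24 + 1/3 = 3/8

H(U) = -[(1/4)·log₂(1/4) + (3/4)·log₂(3/4)]
  = 0.5000 + 0.3113
  = 0.8113 bits
H(V) = -[(5/8)·log₂(5/8) + (3/8)·log₂(3/8)]
  = 0.4238 + 0.5306
  = 0.9544 bits
H(U,V) = -[(5/24)·log₂(5/24) + (1/24)·log₂(1/24) + (5/12)·log₂(5/12) + (1/3)·log₂(1/3)]
  = 0.4715 + 0.1910 + 0.5263 + 0.5283
  = 1.7171 bits

I(U;V) = H(U) + H(V) - H(U,V)
  = 0.8113 + 0.9544 - 1.7171
  = 0.0486 bits

I(X;Y) = 1.2516 bits > I(U;V) = 0.0486 bits, so (X, Y) has the higher mutual information (stronger dependence).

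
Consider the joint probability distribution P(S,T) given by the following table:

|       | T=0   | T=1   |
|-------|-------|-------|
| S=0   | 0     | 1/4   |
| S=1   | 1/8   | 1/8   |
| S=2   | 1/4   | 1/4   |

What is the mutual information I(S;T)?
Marginal P(S) (row sums):
  P(S=0) = 0 + 1/4 = 1/4
  P(S=1) = 1/8 + 1/8 = 1/4
  P(S=2) = 1/4 + 1/4 = 1/2
Marginal P(T) (column sums):
  P(T=0) = 0 + 1/8 + 1/4 = 3/8
  P(T=1) = 1/4 + 1/8 + 1/4 = 5/8

H(S) = -[(1/4)·log₂(1/4) + (1/4)·log₂(1/4) + (1/2)·log₂(1/2)]
  = 0.5000 + 0.5000 + 0.5000
  = 1.5000 bits
H(T) = -[(3/8)·log₂(3/8) + (5/8)·log₂(5/8)]
  = 0.5306 + 0.4238
  = 0.9544 bits
H(S,T) = -[(1/4)·log₂(1/4) + (1/8)·log₂(1/8) + (1/8)·log₂(1/8) + (1/4)·log₂(1/4) + (1/4)·log₂(1/4)]
  = 0.5000 + 0.3750 + 0.3750 + 0.5000 + 0.5000
  = 2.2500 bits

I(S;T) = H(S) + H(T) - H(S,T)
  = 1.5000 + 0.9544 - 2.2500
  = 0.2044 bits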